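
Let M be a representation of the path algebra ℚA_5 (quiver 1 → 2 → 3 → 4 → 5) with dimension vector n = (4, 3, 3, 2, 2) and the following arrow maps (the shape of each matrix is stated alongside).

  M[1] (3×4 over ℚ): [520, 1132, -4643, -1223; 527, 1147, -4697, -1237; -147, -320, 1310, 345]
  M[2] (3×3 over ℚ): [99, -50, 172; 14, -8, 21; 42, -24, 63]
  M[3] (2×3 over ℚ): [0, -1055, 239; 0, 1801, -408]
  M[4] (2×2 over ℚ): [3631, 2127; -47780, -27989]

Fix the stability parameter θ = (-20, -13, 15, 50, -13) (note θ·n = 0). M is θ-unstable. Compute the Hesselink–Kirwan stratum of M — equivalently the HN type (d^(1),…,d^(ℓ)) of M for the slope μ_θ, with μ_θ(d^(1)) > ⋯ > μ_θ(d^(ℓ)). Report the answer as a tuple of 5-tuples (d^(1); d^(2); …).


Via rank(M_{q-1}∘⋯∘M_p): M ≅ I[1,1], I[1,2], I[1,3], I[1,5], I[3,5].
μ_θ-semistable layers: μ^(1)=37/2; μ^(2)=15; μ^(3)=-13; μ^(4)=-20

((0, 0, 0, 2, 2); (0, 0, 3, 0, 0); (0, 3, 0, 0, 0); (4, 0, 0, 0, 0))


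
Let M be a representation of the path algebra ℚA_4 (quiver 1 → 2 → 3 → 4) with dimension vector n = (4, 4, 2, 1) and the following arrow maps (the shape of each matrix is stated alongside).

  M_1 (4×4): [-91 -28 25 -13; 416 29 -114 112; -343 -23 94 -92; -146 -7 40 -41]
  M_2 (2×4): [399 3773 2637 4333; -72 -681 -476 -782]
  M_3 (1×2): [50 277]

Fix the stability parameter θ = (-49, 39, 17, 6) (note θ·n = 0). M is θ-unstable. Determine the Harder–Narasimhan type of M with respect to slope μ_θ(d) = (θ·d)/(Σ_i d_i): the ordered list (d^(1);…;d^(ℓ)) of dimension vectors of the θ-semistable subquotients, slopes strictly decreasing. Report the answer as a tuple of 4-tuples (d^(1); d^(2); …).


Barcode: M ≅ I[1,2]^2, I[1,3], I[1,4]. HN layers by μ_θ (4 steps, strictly decreasing):
  μ^(1)=39; μ^(2)=28; μ^(3)=62/3; μ^(4)=-49

((0, 2, 0, 0); (0, 1, 1, 0); (0, 1, 1, 1); (4, 0, 0, 0))


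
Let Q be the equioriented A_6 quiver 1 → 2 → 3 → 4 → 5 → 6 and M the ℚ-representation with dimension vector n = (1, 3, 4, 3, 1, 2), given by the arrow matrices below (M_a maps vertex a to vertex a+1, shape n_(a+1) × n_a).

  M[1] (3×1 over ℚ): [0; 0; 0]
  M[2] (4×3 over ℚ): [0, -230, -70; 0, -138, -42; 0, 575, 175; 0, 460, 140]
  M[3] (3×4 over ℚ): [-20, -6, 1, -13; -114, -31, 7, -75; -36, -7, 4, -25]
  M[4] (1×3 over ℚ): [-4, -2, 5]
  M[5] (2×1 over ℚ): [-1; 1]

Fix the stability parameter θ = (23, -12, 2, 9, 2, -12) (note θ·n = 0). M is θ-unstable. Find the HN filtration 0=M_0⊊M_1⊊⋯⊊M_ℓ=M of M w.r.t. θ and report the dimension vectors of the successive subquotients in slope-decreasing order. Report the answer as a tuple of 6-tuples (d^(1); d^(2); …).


Via rank(M_{q-1}∘⋯∘M_p): M ≅ I[1,1], I[2,2]^2, I[2,6], I[3,3], I[3,4]^2, I[6,6].
μ_θ-semistable layers: μ^(1)=23; μ^(2)=9; μ^(3)=2; μ^(4)=1/4; μ^(5)=-12

((1, 0, 0, 0, 0, 0); (0, 0, 0, 2, 0, 0); (0, 0, 3, 0, 0, 0); (0, 0, 1, 1, 1, 1); (0, 3, 0, 0, 0, 1))


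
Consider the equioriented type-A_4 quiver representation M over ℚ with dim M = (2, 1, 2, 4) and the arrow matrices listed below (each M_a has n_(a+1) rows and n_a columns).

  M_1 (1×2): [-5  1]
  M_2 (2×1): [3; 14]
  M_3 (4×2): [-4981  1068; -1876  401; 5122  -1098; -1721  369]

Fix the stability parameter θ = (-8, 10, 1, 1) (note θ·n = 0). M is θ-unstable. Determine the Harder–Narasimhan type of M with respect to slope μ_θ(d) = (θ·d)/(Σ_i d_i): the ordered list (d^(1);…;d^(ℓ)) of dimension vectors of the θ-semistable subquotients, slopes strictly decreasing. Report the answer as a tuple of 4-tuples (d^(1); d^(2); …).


Barcode: M ≅ I[1,1], I[1,4], I[3,4], I[4,4]^2. HN layers by μ_θ (3 steps, strictly decreasing):
  μ^(1)=4; μ^(2)=1; μ^(3)=-8

((0, 1, 1, 1); (0, 0, 1, 3); (2, 0, 0, 0))


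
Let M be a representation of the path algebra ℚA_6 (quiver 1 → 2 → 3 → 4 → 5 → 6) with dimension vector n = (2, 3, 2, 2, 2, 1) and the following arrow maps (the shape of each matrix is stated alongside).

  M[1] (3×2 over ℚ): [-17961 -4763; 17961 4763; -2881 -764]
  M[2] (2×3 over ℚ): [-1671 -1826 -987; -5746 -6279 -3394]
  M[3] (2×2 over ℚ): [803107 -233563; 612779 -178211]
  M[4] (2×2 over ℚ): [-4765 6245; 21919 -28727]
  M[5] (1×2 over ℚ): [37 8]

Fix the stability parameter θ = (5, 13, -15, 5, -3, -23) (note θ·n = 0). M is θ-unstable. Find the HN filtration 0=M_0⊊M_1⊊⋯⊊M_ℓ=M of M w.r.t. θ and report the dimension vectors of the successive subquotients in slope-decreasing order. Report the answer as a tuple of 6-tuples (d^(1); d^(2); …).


Via rank(M_{q-1}∘⋯∘M_p): M ≅ I[1,3], I[1,4], I[2,2], I[4,6], I[5,5].
μ_θ-semistable layers: μ^(1)=13; μ^(2)=5; μ^(3)=1; μ^(4)=-3; μ^(5)=-7

((0, 1, 0, 0, 0, 0); (0, 0, 0, 1, 0, 0); (2, 2, 2, 0, 0, 0); (0, 0, 0, 0, 1, 0); (0, 0, 0, 1, 1, 1))


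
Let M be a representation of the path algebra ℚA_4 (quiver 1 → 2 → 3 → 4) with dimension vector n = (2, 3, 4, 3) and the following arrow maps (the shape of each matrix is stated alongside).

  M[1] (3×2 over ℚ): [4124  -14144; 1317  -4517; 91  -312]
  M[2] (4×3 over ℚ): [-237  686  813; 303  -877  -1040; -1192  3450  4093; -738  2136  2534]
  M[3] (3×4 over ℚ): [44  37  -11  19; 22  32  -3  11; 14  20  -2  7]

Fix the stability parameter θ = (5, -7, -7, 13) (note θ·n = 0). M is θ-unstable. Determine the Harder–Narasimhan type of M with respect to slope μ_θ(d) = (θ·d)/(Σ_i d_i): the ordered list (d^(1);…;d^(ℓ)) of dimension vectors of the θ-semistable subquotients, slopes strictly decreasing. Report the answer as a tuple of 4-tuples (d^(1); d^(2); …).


Interval decomposition of M: I[1,4]^2, I[2,3], I[3,4].
HN type (ℓ=3): μ^(1)=13; μ^(2)=-3; μ^(3)=-7

((0, 0, 0, 3); (2, 2, 2, 0); (0, 1, 2, 0))


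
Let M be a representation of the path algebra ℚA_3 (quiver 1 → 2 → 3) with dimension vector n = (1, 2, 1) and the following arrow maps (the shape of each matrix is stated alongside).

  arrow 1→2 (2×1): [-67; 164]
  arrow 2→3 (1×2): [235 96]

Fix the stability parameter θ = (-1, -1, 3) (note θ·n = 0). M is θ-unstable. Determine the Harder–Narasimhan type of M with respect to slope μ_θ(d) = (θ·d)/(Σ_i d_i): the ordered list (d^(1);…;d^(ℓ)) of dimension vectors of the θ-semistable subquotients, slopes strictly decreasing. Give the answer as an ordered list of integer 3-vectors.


Interval decomposition of M: I[1,3], I[2,2].
HN type (ℓ=2): μ^(1)=3; μ^(2)=-1

((0, 0, 1); (1, 2, 0))


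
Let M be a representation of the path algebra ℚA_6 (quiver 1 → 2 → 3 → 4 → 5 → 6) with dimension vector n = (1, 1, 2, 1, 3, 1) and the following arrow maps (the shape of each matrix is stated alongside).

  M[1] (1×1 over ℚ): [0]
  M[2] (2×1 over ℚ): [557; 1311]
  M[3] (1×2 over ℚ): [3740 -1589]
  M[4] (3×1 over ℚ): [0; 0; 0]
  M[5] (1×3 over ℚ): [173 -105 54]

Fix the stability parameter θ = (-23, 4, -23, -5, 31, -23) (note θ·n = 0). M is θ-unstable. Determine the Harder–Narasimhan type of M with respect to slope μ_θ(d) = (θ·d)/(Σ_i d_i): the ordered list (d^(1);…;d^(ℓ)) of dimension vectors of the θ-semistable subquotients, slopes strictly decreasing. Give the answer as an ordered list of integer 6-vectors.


Barcode: M ≅ I[1,1], I[2,4], I[3,3], I[5,5]^2, I[5,6]. HN layers by μ_θ (5 steps, strictly decreasing):
  μ^(1)=31; μ^(2)=4; μ^(3)=-5; μ^(4)=-19/2; μ^(5)=-23

((0, 0, 0, 0, 2, 0); (0, 0, 0, 0, 1, 1); (0, 0, 0, 1, 0, 0); (0, 1, 1, 0, 0, 0); (1, 0, 1, 0, 0, 0))


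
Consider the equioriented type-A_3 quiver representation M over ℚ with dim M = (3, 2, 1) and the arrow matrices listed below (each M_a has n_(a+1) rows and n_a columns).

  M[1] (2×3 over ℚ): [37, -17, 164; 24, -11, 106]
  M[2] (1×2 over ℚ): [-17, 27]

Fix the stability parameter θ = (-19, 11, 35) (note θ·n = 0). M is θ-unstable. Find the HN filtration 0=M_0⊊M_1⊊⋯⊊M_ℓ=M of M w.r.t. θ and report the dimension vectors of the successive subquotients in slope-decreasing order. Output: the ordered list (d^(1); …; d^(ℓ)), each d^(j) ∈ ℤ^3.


Interval decomposition of M: I[1,1], I[1,2], I[1,3].
HN type (ℓ=3): μ^(1)=35; μ^(2)=11; μ^(3)=-19

((0, 0, 1); (0, 2, 0); (3, 0, 0))


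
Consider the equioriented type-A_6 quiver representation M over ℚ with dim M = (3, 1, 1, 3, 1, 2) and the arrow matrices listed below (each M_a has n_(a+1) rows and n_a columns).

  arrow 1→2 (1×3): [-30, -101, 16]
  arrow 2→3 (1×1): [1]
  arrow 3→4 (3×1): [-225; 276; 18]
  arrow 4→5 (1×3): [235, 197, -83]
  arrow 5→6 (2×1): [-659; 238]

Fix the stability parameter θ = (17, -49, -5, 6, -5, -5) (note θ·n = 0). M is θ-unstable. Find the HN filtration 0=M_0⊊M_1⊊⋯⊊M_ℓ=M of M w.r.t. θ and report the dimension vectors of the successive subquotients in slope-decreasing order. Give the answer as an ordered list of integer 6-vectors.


Interval decomposition of M: I[1,1]^2, I[1,6], I[4,4]^2, I[6,6].
HN type (ℓ=5): μ^(1)=17; μ^(2)=6; μ^(3)=-4/3; μ^(4)=-5; μ^(5)=-16

((2, 0, 0, 0, 0, 0); (0, 0, 0, 2, 0, 0); (0, 0, 0, 1, 1, 1); (0, 0, 1, 0, 0, 1); (1, 1, 0, 0, 0, 0))


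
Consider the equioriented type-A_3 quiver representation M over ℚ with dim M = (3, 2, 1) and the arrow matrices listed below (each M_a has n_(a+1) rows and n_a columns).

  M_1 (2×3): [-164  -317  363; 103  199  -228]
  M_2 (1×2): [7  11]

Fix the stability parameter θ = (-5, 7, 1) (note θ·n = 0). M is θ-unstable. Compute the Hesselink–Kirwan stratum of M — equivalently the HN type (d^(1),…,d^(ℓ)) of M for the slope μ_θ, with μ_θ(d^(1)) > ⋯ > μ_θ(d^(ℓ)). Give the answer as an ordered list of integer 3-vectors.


Via rank(M_{q-1}∘⋯∘M_p): M ≅ I[1,1], I[1,2], I[1,3].
μ_θ-semistable layers: μ^(1)=7; μ^(2)=4; μ^(3)=-5

((0, 1, 0); (0, 1, 1); (3, 0, 0))


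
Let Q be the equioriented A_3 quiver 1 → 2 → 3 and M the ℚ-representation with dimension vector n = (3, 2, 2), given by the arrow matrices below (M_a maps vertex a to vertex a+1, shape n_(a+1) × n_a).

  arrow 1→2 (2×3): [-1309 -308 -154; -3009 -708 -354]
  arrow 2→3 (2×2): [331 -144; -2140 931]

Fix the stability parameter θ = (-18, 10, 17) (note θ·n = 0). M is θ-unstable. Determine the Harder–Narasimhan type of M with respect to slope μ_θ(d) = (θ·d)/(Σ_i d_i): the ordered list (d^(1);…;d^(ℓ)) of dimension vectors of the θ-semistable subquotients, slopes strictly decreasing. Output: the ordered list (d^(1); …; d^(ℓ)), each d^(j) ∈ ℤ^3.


Interval decomposition of M: I[1,1]^2, I[1,3], I[2,3].
HN type (ℓ=3): μ^(1)=17; μ^(2)=10; μ^(3)=-18

((0, 0, 2); (0, 2, 0); (3, 0, 0))


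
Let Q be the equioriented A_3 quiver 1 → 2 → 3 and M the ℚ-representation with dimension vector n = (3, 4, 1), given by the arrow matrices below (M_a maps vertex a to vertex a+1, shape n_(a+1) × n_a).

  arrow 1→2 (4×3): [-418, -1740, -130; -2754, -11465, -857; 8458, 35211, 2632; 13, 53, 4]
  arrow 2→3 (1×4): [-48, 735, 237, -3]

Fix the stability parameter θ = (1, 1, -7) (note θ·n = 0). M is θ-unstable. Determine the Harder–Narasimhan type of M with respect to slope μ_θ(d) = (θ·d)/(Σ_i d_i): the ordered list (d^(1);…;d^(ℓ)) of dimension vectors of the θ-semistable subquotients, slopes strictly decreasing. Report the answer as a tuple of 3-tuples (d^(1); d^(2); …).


Via rank(M_{q-1}∘⋯∘M_p): M ≅ I[1,2]^2, I[1,3], I[2,2].
μ_θ-semistable layers: μ^(1)=1; μ^(2)=-5/3

((2, 3, 0); (1, 1, 1))


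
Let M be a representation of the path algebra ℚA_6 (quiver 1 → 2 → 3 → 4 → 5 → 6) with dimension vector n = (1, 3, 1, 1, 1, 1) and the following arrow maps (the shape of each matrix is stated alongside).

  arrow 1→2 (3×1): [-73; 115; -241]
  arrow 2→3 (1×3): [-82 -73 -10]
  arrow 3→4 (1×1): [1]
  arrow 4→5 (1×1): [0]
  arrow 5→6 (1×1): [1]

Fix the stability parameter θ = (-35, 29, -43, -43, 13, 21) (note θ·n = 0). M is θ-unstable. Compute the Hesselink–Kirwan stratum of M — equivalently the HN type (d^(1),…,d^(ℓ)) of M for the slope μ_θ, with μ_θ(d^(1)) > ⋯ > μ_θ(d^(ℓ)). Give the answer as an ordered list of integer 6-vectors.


Barcode: M ≅ I[1,4], I[2,2]^2, I[5,6]. HN layers by μ_θ (5 steps, strictly decreasing):
  μ^(1)=29; μ^(2)=21; μ^(3)=13; μ^(4)=-19; μ^(5)=-35

((0, 2, 0, 0, 0, 0); (0, 0, 0, 0, 0, 1); (0, 0, 0, 0, 1, 0); (0, 1, 1, 1, 0, 0); (1, 0, 0, 0, 0, 0))


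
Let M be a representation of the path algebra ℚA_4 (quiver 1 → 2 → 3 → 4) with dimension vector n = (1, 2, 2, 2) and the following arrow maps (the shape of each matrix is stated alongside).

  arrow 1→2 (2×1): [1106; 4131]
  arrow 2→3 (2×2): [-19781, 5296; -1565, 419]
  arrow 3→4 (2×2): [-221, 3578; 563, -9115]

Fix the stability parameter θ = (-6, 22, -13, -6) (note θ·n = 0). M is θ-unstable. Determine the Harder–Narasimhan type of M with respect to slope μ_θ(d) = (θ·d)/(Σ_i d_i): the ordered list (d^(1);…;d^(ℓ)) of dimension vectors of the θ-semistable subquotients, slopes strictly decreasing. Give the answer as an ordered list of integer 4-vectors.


Barcode: M ≅ I[1,4], I[2,4]. HN layers by μ_θ (2 steps, strictly decreasing):
  μ^(1)=1; μ^(2)=-6

((0, 2, 2, 2); (1, 0, 0, 0))


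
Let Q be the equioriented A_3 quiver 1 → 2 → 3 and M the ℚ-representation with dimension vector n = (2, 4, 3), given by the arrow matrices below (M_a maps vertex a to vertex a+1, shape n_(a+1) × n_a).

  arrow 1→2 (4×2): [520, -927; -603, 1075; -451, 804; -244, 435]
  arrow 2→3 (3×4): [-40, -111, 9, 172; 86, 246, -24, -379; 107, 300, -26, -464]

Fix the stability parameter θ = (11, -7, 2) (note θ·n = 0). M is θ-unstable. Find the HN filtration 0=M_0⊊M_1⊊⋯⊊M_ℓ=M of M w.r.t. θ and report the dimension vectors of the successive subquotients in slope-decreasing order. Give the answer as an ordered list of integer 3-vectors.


Barcode: M ≅ I[1,2], I[1,3], I[2,3]^2. HN layers by μ_θ (2 steps, strictly decreasing):
  μ^(1)=2; μ^(2)=-7

((2, 2, 3); (0, 2, 0))


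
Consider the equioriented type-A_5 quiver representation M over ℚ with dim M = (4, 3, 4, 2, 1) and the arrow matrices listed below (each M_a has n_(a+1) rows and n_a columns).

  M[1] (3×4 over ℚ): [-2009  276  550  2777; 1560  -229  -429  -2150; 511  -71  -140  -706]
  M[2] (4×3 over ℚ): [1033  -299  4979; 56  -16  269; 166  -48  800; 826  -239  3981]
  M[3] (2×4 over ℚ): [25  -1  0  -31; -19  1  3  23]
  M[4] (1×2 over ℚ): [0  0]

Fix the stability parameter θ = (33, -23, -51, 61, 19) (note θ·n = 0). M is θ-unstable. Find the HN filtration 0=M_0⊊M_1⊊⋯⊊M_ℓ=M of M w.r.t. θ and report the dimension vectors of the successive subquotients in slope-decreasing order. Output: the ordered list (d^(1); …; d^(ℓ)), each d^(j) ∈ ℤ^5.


Via rank(M_{q-1}∘⋯∘M_p): M ≅ I[1,1], I[1,3], I[1,4]^2, I[3,3], I[5,5].
μ_θ-semistable layers: μ^(1)=61; μ^(2)=33; μ^(3)=19; μ^(4)=-41/3; μ^(5)=-51

((0, 0, 0, 2, 0); (1, 0, 0, 0, 0); (0, 0, 0, 0, 1); (3, 3, 3, 0, 0); (0, 0, 1, 0, 0))


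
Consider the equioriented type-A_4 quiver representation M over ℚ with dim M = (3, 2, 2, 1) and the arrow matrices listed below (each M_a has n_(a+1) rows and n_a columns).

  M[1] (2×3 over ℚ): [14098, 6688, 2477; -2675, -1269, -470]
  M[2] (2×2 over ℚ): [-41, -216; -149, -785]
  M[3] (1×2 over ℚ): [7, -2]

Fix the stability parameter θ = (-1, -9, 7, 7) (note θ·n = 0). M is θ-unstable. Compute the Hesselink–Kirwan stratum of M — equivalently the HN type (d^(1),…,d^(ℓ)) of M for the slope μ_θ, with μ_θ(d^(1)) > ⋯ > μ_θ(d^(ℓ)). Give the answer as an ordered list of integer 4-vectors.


Interval decomposition of M: I[1,1], I[1,3], I[1,4].
HN type (ℓ=3): μ^(1)=7; μ^(2)=-1; μ^(3)=-5

((0, 0, 2, 1); (1, 0, 0, 0); (2, 2, 0, 0))


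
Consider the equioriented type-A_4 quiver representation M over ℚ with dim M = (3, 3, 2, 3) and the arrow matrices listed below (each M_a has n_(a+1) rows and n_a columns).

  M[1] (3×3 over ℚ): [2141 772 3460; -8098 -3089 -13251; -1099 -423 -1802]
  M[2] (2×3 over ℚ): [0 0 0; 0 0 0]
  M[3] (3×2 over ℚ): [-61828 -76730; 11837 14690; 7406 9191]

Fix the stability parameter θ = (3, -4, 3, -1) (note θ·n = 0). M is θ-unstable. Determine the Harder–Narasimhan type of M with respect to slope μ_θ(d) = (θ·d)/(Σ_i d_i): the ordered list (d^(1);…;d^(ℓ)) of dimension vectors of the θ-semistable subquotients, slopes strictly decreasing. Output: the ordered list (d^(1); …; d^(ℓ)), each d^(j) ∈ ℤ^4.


Barcode: M ≅ I[1,2]^3, I[3,4]^2, I[4,4]. HN layers by μ_θ (3 steps, strictly decreasing):
  μ^(1)=1; μ^(2)=-1/2; μ^(3)=-1

((0, 0, 2, 2); (3, 3, 0, 0); (0, 0, 0, 1))


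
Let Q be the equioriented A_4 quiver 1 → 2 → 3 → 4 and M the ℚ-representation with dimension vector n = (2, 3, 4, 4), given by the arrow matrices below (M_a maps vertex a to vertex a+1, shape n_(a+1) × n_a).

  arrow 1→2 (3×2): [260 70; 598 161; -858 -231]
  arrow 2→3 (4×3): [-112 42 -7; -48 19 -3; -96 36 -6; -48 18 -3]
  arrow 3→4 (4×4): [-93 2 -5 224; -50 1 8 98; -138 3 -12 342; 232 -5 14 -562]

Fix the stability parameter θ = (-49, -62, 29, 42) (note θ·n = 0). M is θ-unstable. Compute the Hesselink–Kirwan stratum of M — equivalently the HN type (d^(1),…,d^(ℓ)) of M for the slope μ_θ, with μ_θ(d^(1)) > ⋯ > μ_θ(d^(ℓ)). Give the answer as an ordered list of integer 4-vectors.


Via rank(M_{q-1}∘⋯∘M_p): M ≅ I[1,1], I[1,4], I[2,2], I[2,4], I[3,3]^2, I[4,4]^2.
μ_θ-semistable layers: μ^(1)=42; μ^(2)=29; μ^(3)=-49; μ^(4)=-111/2; μ^(5)=-62

((0, 0, 0, 4); (0, 0, 4, 0); (1, 0, 0, 0); (1, 1, 0, 0); (0, 2, 0, 0))


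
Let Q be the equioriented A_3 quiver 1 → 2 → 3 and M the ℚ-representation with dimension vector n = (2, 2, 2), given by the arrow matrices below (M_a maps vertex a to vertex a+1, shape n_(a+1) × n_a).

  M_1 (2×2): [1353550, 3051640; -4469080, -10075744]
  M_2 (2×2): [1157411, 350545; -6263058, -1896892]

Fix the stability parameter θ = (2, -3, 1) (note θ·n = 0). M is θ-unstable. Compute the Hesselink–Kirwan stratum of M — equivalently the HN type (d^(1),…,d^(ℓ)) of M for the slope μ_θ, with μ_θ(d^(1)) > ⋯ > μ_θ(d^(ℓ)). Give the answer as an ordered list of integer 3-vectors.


Interval decomposition of M: I[1,1], I[1,3], I[2,3].
HN type (ℓ=4): μ^(1)=2; μ^(2)=1; μ^(3)=-1/2; μ^(4)=-3

((1, 0, 0); (0, 0, 2); (1, 1, 0); (0, 1, 0))


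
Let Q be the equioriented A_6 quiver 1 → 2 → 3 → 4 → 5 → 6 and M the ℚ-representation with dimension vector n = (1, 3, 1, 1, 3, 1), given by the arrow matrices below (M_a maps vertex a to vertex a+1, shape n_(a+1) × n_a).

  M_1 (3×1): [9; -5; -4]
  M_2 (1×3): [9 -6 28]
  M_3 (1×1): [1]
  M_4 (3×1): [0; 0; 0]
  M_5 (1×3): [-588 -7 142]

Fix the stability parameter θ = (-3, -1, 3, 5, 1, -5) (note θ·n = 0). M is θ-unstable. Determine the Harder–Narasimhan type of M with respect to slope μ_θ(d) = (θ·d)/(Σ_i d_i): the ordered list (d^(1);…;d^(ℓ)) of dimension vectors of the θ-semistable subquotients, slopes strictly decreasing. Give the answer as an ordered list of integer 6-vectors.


Interval decomposition of M: I[1,4], I[2,2]^2, I[5,5]^2, I[5,6].
HN type (ℓ=6): μ^(1)=5; μ^(2)=3; μ^(3)=1; μ^(4)=-1; μ^(5)=-2; μ^(6)=-3

((0, 0, 0, 1, 0, 0); (0, 0, 1, 0, 0, 0); (0, 0, 0, 0, 2, 0); (0, 3, 0, 0, 0, 0); (0, 0, 0, 0, 1, 1); (1, 0, 0, 0, 0, 0))


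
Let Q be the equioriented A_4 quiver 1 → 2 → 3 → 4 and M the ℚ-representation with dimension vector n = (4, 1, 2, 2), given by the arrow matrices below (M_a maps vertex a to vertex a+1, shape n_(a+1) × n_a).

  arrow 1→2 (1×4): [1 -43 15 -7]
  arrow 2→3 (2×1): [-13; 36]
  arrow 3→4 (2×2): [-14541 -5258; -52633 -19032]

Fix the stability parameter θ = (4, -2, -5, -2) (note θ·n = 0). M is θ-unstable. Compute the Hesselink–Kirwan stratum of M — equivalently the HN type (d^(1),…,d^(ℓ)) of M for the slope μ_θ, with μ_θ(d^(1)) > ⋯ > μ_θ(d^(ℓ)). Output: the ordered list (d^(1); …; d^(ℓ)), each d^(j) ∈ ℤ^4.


Barcode: M ≅ I[1,1]^3, I[1,4], I[3,4]. HN layers by μ_θ (4 steps, strictly decreasing):
  μ^(1)=4; μ^(2)=-5/4; μ^(3)=-2; μ^(4)=-5

((3, 0, 0, 0); (1, 1, 1, 1); (0, 0, 0, 1); (0, 0, 1, 0))


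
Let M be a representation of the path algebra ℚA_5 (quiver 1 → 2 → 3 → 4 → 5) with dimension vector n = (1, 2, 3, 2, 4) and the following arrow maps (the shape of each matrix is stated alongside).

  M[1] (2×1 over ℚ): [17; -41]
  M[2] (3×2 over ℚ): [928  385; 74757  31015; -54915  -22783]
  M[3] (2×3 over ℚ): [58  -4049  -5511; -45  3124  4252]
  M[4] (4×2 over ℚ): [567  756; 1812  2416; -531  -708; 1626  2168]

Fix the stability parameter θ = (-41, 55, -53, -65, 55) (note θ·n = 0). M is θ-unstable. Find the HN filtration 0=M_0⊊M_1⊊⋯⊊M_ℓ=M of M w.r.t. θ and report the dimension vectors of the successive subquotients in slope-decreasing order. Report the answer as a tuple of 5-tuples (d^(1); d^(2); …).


Barcode: M ≅ I[1,4], I[2,3], I[3,5], I[5,5]^3. HN layers by μ_θ (5 steps, strictly decreasing):
  μ^(1)=55; μ^(2)=1; μ^(3)=-21; μ^(4)=-41; μ^(5)=-59

((0, 0, 0, 0, 4); (0, 1, 1, 0, 0); (0, 1, 1, 1, 0); (1, 0, 0, 0, 0); (0, 0, 1, 1, 0))


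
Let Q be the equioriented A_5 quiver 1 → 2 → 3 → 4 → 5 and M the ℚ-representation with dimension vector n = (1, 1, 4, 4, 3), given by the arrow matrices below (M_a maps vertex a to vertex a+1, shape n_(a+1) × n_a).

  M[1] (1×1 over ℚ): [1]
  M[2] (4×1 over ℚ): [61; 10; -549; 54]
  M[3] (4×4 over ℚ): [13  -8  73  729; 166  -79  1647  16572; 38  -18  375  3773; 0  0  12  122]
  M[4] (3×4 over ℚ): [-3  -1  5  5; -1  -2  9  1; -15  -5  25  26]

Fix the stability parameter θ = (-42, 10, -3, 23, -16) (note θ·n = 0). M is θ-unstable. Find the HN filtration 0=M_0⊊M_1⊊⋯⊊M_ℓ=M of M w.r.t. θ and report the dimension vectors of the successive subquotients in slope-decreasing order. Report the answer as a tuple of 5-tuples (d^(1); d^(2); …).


Interval decomposition of M: I[1,5], I[3,4], I[3,5]^2.
HN type (ℓ=4): μ^(1)=23; μ^(2)=7/2; μ^(3)=-3; μ^(4)=-42

((0, 0, 0, 1, 0); (0, 1, 1, 3, 3); (0, 0, 3, 0, 0); (1, 0, 0, 0, 0))


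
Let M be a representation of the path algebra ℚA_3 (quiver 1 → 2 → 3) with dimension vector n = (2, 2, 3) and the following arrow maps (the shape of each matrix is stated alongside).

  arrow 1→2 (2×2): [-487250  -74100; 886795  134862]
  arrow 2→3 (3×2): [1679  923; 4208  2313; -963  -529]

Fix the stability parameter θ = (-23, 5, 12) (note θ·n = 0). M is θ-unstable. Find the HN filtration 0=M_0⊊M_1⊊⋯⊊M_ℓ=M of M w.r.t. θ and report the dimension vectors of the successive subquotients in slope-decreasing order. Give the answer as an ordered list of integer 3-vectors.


Interval decomposition of M: I[1,1], I[1,3], I[2,3], I[3,3].
HN type (ℓ=3): μ^(1)=12; μ^(2)=5; μ^(3)=-23

((0, 0, 3); (0, 2, 0); (2, 0, 0))


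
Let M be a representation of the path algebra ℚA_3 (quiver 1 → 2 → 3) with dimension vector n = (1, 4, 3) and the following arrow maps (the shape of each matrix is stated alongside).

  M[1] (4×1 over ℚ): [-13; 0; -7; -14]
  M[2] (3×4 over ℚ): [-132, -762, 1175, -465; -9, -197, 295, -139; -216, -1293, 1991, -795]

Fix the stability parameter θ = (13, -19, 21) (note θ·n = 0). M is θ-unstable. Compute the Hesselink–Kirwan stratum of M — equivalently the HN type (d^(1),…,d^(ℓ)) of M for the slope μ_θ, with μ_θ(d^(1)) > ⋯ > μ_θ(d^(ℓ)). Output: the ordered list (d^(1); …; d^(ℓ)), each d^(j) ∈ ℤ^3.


Interval decomposition of M: I[1,3], I[2,2], I[2,3]^2.
HN type (ℓ=3): μ^(1)=21; μ^(2)=-3; μ^(3)=-19

((0, 0, 3); (1, 1, 0); (0, 3, 0))


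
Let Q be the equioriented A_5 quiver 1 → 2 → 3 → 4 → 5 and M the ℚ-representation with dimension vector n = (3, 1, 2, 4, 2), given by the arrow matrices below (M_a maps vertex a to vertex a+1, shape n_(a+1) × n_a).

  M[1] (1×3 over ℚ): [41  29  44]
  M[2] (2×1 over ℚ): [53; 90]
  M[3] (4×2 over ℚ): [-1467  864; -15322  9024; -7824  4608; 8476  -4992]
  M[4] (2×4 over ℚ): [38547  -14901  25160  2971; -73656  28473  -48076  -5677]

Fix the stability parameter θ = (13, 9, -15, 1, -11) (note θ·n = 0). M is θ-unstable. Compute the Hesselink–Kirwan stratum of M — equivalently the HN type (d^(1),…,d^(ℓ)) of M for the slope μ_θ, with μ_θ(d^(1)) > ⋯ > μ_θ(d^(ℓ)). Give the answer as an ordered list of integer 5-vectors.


Barcode: M ≅ I[1,1]^2, I[1,5], I[3,3], I[4,4]^2, I[4,5]. HN layers by μ_θ (5 steps, strictly decreasing):
  μ^(1)=13; μ^(2)=1; μ^(3)=-3/5; μ^(4)=-5; μ^(5)=-15

((2, 0, 0, 0, 0); (0, 0, 0, 2, 0); (1, 1, 1, 1, 1); (0, 0, 0, 1, 1); (0, 0, 1, 0, 0))


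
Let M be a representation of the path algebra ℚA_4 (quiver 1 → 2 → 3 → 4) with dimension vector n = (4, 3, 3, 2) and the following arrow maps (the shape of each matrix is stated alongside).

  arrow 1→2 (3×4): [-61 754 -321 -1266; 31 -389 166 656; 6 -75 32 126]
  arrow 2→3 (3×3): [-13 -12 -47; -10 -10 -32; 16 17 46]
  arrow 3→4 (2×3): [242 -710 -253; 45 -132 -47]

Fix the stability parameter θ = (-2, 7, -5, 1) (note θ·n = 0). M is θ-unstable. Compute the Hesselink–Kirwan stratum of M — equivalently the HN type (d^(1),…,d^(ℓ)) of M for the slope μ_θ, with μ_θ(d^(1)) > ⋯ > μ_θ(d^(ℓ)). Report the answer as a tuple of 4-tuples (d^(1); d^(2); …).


Via rank(M_{q-1}∘⋯∘M_p): M ≅ I[1,1], I[1,3], I[1,4]^2.
μ_θ-semistable layers: μ^(1)=1; μ^(2)=-2

((0, 3, 3, 2); (4, 0, 0, 0))


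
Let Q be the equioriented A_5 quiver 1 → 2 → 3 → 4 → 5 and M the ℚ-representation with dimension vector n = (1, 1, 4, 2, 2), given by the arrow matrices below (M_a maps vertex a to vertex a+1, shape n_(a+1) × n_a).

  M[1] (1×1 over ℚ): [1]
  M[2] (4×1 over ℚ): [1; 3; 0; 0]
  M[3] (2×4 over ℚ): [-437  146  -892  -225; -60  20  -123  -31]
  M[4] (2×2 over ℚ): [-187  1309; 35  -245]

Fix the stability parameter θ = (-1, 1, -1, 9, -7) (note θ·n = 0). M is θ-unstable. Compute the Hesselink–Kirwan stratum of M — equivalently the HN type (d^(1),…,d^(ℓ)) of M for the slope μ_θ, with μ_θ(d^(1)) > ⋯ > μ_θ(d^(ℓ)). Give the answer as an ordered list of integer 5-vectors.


Barcode: M ≅ I[1,5], I[3,3]^2, I[3,4], I[5,5]. HN layers by μ_θ (5 steps, strictly decreasing):
  μ^(1)=9; μ^(2)=1; μ^(3)=0; μ^(4)=-1; μ^(5)=-7

((0, 0, 0, 1, 0); (0, 0, 0, 1, 1); (0, 1, 1, 0, 0); (1, 0, 3, 0, 0); (0, 0, 0, 0, 1))


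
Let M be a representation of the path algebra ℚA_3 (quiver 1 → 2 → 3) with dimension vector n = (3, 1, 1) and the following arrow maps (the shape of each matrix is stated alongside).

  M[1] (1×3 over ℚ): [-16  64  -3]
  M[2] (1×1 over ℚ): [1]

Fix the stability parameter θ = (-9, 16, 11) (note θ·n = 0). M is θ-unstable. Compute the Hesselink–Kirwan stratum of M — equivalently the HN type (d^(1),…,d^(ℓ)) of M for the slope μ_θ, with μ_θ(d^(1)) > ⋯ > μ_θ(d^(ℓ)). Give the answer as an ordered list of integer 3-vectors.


Barcode: M ≅ I[1,1]^2, I[1,3]. HN layers by μ_θ (2 steps, strictly decreasing):
  μ^(1)=27/2; μ^(2)=-9

((0, 1, 1); (3, 0, 0))


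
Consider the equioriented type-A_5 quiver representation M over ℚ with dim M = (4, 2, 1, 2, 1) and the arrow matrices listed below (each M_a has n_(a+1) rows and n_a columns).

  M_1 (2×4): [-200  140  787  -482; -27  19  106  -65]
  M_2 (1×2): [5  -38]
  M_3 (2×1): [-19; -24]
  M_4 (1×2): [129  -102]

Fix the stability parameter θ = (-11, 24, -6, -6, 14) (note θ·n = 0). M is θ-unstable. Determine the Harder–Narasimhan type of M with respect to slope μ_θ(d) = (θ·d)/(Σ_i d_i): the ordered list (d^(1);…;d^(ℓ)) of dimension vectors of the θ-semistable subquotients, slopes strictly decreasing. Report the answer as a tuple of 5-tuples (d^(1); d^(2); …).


Via rank(M_{q-1}∘⋯∘M_p): M ≅ I[1,1]^2, I[1,2], I[1,5], I[4,4].
μ_θ-semistable layers: μ^(1)=24; μ^(2)=14; μ^(3)=4; μ^(4)=-6; μ^(5)=-11

((0, 1, 0, 0, 0); (0, 0, 0, 0, 1); (0, 1, 1, 1, 0); (0, 0, 0, 1, 0); (4, 0, 0, 0, 0))


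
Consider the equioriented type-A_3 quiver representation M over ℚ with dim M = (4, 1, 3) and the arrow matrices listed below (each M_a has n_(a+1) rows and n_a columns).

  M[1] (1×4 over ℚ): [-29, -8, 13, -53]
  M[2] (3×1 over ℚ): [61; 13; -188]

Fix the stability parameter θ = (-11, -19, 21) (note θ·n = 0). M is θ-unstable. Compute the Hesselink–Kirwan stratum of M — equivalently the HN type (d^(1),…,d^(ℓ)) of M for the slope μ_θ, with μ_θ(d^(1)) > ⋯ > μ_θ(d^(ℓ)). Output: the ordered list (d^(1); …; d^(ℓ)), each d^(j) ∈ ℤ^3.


Barcode: M ≅ I[1,1]^3, I[1,3], I[3,3]^2. HN layers by μ_θ (3 steps, strictly decreasing):
  μ^(1)=21; μ^(2)=-11; μ^(3)=-15

((0, 0, 3); (3, 0, 0); (1, 1, 0))


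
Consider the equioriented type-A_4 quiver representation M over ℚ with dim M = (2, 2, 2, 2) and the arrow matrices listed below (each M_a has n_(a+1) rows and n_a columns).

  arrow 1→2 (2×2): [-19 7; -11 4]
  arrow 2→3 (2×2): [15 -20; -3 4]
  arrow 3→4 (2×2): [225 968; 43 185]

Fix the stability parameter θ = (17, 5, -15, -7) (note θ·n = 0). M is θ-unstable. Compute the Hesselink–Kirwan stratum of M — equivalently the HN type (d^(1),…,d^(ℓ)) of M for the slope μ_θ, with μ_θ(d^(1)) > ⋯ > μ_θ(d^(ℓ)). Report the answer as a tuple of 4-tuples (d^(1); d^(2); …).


Interval decomposition of M: I[1,2], I[1,4], I[3,4].
HN type (ℓ=4): μ^(1)=11; μ^(2)=0; μ^(3)=-7; μ^(4)=-15

((1, 1, 0, 0); (1, 1, 1, 1); (0, 0, 0, 1); (0, 0, 1, 0))


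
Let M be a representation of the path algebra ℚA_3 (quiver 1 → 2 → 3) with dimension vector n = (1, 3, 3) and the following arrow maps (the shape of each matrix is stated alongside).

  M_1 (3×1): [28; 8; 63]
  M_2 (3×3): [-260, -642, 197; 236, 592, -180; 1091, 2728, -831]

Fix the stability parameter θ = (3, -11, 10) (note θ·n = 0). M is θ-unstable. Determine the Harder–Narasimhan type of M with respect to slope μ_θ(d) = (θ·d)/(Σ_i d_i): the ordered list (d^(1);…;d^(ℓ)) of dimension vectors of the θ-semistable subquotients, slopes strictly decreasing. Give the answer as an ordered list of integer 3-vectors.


Barcode: M ≅ I[1,3], I[2,2], I[2,3], I[3,3]. HN layers by μ_θ (3 steps, strictly decreasing):
  μ^(1)=10; μ^(2)=-4; μ^(3)=-11

((0, 0, 3); (1, 1, 0); (0, 2, 0))


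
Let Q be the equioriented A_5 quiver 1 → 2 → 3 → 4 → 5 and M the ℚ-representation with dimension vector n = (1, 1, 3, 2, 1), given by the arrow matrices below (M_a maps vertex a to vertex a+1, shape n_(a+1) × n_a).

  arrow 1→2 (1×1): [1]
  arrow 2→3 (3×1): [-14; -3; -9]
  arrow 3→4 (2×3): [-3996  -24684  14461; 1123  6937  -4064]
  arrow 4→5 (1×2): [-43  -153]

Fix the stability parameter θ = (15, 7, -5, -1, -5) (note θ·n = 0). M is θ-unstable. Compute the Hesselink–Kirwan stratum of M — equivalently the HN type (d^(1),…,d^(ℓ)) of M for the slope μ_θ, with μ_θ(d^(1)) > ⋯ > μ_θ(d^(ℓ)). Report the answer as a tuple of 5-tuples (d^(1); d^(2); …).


Via rank(M_{q-1}∘⋯∘M_p): M ≅ I[1,4], I[3,3], I[3,5].
μ_θ-semistable layers: μ^(1)=4; μ^(2)=-3; μ^(3)=-5

((1, 1, 1, 1, 0); (0, 0, 0, 1, 1); (0, 0, 2, 0, 0))


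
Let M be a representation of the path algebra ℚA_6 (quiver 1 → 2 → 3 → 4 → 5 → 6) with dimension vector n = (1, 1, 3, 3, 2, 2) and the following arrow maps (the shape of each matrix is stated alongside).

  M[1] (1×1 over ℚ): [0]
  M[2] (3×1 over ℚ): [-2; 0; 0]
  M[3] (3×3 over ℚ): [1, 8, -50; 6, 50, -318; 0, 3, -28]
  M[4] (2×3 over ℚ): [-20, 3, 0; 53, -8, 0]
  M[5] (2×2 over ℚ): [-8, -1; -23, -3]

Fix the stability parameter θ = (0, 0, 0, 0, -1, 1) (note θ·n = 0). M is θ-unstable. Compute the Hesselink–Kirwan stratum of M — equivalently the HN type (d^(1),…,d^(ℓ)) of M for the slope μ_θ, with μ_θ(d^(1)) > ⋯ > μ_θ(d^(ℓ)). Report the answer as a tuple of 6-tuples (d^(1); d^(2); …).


Barcode: M ≅ I[1,1], I[2,6], I[3,4], I[3,6]. HN layers by μ_θ (4 steps, strictly decreasing):
  μ^(1)=1; μ^(2)=0; μ^(3)=-1/4; μ^(4)=-1/3

((0, 0, 0, 0, 0, 2); (1, 0, 1, 1, 0, 0); (0, 1, 1, 1, 1, 0); (0, 0, 1, 1, 1, 0))


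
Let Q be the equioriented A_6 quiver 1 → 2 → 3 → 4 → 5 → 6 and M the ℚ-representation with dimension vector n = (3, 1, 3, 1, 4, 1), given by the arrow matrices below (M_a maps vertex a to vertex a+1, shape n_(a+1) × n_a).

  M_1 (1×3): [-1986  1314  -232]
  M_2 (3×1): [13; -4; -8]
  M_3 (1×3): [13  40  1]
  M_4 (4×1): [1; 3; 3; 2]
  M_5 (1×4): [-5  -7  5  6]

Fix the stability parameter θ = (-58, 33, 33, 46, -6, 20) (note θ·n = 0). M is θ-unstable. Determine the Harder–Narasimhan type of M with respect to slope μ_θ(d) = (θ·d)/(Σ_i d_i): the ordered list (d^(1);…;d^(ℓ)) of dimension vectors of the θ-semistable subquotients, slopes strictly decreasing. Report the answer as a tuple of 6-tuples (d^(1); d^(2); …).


Interval decomposition of M: I[1,1]^2, I[1,6], I[3,3]^2, I[5,5]^3.
HN type (ℓ=4): μ^(1)=33; μ^(2)=126/5; μ^(3)=-6; μ^(4)=-58

((0, 0, 2, 0, 0, 0); (0, 1, 1, 1, 1, 1); (0, 0, 0, 0, 3, 0); (3, 0, 0, 0, 0, 0))


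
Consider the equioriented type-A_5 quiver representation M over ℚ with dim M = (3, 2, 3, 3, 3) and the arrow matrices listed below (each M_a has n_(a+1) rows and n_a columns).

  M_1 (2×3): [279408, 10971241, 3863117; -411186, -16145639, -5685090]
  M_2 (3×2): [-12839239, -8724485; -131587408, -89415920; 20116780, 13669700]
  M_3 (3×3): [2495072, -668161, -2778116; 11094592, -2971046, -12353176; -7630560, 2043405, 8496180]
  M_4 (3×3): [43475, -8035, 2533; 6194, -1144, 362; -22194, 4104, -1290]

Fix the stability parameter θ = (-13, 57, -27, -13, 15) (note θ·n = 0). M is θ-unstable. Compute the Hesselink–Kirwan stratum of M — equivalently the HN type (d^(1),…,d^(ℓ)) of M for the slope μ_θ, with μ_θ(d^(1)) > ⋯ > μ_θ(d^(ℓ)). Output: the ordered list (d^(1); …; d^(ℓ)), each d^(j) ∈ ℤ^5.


Barcode: M ≅ I[1,1], I[1,2], I[1,3], I[3,3], I[3,4], I[4,5]^2, I[5,5]. HN layers by μ_θ (4 steps, strictly decreasing):
  μ^(1)=57; μ^(2)=15; μ^(3)=-13; μ^(4)=-27

((0, 1, 0, 0, 0); (0, 1, 1, 0, 3); (3, 0, 0, 3, 0); (0, 0, 2, 0, 0))


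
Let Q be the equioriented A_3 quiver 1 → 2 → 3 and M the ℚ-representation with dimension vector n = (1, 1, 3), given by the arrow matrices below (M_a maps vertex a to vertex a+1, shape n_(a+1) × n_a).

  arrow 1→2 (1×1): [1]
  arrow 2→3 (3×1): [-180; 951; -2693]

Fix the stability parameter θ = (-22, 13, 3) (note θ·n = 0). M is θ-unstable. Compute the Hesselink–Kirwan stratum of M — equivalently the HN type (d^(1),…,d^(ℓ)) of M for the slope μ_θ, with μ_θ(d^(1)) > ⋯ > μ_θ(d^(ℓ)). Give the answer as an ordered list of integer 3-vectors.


Barcode: M ≅ I[1,3], I[3,3]^2. HN layers by μ_θ (3 steps, strictly decreasing):
  μ^(1)=8; μ^(2)=3; μ^(3)=-22

((0, 1, 1); (0, 0, 2); (1, 0, 0))


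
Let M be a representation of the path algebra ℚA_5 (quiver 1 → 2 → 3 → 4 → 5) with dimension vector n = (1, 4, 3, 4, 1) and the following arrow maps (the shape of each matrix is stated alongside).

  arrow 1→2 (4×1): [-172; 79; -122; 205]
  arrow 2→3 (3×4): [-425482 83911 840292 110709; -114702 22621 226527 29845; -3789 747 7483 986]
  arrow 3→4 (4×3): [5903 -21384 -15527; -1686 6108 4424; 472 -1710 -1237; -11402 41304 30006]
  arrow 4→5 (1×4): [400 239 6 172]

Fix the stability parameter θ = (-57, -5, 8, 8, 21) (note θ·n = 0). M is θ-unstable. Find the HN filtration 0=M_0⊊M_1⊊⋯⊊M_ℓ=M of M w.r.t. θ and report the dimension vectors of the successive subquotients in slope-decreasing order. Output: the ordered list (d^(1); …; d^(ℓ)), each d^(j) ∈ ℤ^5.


Barcode: M ≅ I[1,5], I[2,2], I[2,3], I[2,4], I[4,4]^2. HN layers by μ_θ (4 steps, strictly decreasing):
  μ^(1)=21; μ^(2)=8; μ^(3)=-5; μ^(4)=-57

((0, 0, 0, 0, 1); (0, 0, 3, 4, 0); (0, 4, 0, 0, 0); (1, 0, 0, 0, 0))


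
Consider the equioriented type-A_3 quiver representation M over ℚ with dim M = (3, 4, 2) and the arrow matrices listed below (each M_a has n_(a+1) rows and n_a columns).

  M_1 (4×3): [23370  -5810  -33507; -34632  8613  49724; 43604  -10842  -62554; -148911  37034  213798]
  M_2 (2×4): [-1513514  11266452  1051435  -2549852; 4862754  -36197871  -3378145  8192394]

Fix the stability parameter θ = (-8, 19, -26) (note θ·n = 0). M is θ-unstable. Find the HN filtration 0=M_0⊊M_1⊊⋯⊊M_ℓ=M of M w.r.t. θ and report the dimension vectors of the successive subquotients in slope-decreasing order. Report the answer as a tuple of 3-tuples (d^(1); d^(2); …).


Interval decomposition of M: I[1,2]^2, I[1,3], I[2,3].
HN type (ℓ=3): μ^(1)=19; μ^(2)=-7/2; μ^(3)=-8

((0, 2, 0); (0, 2, 2); (3, 0, 0))


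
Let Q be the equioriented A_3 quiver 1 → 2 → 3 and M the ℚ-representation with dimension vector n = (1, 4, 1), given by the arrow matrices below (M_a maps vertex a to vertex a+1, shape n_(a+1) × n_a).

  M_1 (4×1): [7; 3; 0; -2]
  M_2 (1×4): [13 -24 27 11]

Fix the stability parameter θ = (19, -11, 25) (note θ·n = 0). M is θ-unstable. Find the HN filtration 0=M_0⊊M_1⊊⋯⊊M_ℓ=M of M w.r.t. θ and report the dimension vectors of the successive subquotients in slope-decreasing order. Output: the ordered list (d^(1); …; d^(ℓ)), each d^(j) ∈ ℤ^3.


Barcode: M ≅ I[1,3], I[2,2]^3. HN layers by μ_θ (3 steps, strictly decreasing):
  μ^(1)=25; μ^(2)=4; μ^(3)=-11

((0, 0, 1); (1, 1, 0); (0, 3, 0))


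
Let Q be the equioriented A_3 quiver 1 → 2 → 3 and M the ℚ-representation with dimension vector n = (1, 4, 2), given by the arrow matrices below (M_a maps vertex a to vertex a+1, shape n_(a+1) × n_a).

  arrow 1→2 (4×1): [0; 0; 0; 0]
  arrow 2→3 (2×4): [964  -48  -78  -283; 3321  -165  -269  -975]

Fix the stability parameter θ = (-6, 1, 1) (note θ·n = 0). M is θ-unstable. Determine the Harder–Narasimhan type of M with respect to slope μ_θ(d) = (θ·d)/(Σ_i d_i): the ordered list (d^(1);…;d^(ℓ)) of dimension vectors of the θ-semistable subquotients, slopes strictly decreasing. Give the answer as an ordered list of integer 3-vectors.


Barcode: M ≅ I[1,1], I[2,2]^2, I[2,3]^2. HN layers by μ_θ (2 steps, strictly decreasing):
  μ^(1)=1; μ^(2)=-6

((0, 4, 2); (1, 0, 0))


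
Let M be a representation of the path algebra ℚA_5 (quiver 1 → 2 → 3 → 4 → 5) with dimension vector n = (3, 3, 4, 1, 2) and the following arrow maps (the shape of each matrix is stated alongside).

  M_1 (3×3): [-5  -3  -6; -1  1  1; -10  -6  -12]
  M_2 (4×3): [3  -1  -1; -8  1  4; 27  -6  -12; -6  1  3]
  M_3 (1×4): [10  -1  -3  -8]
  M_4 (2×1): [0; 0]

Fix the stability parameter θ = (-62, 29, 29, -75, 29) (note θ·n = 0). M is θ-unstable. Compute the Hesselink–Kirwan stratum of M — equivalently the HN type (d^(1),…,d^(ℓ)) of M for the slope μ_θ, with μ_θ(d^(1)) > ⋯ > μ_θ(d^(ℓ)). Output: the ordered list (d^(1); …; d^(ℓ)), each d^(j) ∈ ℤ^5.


Barcode: M ≅ I[1,1], I[1,3], I[1,4], I[2,3], I[3,3], I[5,5]^2. HN layers by μ_θ (3 steps, strictly decreasing):
  μ^(1)=29; μ^(2)=-17/3; μ^(3)=-62

((0, 2, 3, 0, 2); (0, 1, 1, 1, 0); (3, 0, 0, 0, 0))


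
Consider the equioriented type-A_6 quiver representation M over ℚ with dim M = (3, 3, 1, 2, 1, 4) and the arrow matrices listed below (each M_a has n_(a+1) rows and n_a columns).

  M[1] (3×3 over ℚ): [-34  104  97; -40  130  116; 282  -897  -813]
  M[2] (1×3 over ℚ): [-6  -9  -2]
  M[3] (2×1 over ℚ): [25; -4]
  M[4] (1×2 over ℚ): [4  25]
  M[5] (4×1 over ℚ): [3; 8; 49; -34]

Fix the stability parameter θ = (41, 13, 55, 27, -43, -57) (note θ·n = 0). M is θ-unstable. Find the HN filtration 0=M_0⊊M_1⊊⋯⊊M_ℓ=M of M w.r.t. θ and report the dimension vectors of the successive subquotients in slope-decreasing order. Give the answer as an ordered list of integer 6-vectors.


Via rank(M_{q-1}∘⋯∘M_p): M ≅ I[1,1], I[1,2]^2, I[2,4], I[4,6], I[6,6]^3.
μ_θ-semistable layers: μ^(1)=41; μ^(2)=27; μ^(3)=13; μ^(4)=-73/3; μ^(5)=-57

((1, 0, 1, 1, 0, 0); (2, 2, 0, 0, 0, 0); (0, 1, 0, 0, 0, 0); (0, 0, 0, 1, 1, 1); (0, 0, 0, 0, 0, 3))
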